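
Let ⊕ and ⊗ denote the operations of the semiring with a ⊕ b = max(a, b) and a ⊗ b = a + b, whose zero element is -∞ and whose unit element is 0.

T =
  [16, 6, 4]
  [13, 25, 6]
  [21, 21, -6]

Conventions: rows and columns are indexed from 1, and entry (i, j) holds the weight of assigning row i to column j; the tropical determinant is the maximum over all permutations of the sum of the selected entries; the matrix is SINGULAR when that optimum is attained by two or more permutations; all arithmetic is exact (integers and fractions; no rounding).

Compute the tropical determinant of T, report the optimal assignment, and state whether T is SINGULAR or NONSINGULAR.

σ = (1, 2, 3): 16 + 25 + (-6) = 35
σ = (1, 3, 2): 16 + 6 + 21 = 43
σ = (2, 1, 3): 6 + 13 + (-6) = 13
σ = (2, 3, 1): 6 + 6 + 21 = 33
σ = (3, 1, 2): 4 + 13 + 21 = 38
σ = (3, 2, 1): 4 + 25 + 21 = 50
Optimal value attained by: σ = (3, 2, 1).
Answer: det⊕(T) = 50; verdict: NONSINGULAR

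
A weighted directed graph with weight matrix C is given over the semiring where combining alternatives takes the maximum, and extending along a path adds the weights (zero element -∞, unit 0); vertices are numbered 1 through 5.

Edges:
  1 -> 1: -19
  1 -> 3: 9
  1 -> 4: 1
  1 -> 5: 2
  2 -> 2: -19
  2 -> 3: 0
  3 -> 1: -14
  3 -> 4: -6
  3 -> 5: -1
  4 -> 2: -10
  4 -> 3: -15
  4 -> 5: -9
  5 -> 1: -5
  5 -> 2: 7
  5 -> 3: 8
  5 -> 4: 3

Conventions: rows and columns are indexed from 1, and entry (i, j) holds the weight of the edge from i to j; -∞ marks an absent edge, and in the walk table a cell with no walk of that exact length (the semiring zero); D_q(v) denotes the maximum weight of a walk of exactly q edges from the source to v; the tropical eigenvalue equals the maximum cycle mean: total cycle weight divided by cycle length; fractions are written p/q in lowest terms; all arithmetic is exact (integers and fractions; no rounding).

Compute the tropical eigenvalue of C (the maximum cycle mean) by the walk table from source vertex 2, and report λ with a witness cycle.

q=0: [-∞, 0, -∞, -∞, -∞]
q=1: [-∞, -19, 0, -∞, -∞]
q=2: [-14, -38, -19, -6, -1]
q=3: [-6, 6, 7, 2, -12]
q=4: [-7, -5, 6, 1, 6]
q=5: [1, 13, 14, 9, 5]
Optimal cycle mean attained by: cycle 3->5->3, total (-1) + 8, length 2.
Answer: λ = 7/2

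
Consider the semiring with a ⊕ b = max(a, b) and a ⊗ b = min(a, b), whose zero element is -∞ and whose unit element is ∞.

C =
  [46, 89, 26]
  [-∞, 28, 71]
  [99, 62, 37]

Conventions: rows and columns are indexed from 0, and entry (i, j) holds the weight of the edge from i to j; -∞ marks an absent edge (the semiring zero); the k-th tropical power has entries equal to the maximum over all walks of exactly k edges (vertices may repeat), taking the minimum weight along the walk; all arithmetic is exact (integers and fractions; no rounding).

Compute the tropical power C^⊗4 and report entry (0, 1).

C^⊗2:
  [46, 46, 71]
  [71, 62, 37]
  [46, 89, 62]
C^⊗3:
  [71, 62, 46]
  [46, 71, 62]
  [62, 62, 71]
C^⊗4:
  [46, 71, 62]
  [62, 62, 71]
  [71, 62, 62]
Key observation: the optimum is the walk 0->1->2->0->1, with weight 89 min 71 min 99 min 89 = 71.
Optimal value attained by: walk 0->1->2->0->1.
Answer: (C^⊗4)[0][1] = 71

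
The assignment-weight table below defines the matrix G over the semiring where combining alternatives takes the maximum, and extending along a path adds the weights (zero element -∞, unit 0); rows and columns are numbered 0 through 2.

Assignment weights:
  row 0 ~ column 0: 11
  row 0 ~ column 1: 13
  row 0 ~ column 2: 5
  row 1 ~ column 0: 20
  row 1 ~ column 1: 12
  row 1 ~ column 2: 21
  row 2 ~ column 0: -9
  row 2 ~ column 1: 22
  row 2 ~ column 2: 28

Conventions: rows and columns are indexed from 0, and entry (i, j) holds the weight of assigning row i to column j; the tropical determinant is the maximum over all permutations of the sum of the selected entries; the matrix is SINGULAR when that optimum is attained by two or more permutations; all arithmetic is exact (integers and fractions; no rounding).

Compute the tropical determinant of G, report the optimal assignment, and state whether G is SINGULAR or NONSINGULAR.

σ = (0, 1, 2): 11 + 12 + 28 = 51
σ = (0, 2, 1): 11 + 21 + 22 = 54
σ = (1, 0, 2): 13 + 20 + 28 = 61
σ = (1, 2, 0): 13 + 21 + (-9) = 25
σ = (2, 0, 1): 5 + 20 + 22 = 47
σ = (2, 1, 0): 5 + 12 + (-9) = 8
Optimal value attained by: σ = (1, 0, 2).
Answer: det⊕(G) = 61; verdict: NONSINGULAR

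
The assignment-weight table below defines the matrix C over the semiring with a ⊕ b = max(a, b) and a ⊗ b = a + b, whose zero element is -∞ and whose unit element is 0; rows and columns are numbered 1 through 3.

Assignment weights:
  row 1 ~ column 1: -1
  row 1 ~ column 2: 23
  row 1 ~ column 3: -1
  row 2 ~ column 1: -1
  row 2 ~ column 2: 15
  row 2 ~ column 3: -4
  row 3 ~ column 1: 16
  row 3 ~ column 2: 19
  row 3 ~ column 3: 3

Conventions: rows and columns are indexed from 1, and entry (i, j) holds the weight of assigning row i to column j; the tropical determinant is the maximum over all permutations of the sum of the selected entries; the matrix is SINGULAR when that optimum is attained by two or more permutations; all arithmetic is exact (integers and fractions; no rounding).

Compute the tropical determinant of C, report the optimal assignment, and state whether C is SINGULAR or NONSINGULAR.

σ = (1, 2, 3): (-1) + 15 + 3 = 17
σ = (1, 3, 2): (-1) + (-4) + 19 = 14
σ = (2, 1, 3): 23 + (-1) + 3 = 25
σ = (2, 3, 1): 23 + (-4) + 16 = 35
σ = (3, 1, 2): (-1) + (-1) + 19 = 17
σ = (3, 2, 1): (-1) + 15 + 16 = 30
Optimal value attained by: σ = (2, 3, 1).
Answer: det⊕(C) = 35; verdict: NONSINGULAR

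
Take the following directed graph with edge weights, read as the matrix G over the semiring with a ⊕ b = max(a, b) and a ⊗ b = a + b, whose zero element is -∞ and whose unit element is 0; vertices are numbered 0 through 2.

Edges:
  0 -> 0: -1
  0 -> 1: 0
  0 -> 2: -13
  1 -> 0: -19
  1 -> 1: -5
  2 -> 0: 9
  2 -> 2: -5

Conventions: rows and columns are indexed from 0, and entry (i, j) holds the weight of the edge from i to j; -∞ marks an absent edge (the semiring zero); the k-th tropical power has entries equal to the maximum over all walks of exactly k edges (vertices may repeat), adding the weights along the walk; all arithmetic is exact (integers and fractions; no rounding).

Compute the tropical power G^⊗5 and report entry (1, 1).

G^⊗2:
  [-2, -1, -14]
  [-20, -10, -32]
  [8, 9, -4]
G^⊗3:
  [-3, -2, -15]
  [-21, -15, -33]
  [7, 8, -5]
G^⊗4:
  [-4, -3, -16]
  [-22, -20, -34]
  [6, 7, -6]
G^⊗5:
  [-5, -4, -17]
  [-23, -22, -35]
  [5, 6, -7]
Key observation: the optimum is the walk 1->0->0->0->0->1, with weight (-19) + (-1) + (-1) + (-1) + 0 = -22.
Optimal value attained by: walk 1->0->0->0->0->1.
Answer: (G^⊗5)[1][1] = -22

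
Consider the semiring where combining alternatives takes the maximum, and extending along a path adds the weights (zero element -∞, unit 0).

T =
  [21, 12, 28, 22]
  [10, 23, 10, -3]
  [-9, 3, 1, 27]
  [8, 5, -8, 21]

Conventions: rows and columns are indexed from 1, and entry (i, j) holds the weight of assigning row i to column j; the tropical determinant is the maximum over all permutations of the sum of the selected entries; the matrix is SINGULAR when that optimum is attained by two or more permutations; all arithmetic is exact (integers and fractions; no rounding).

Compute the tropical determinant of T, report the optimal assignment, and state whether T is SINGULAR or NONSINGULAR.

σ = (1, 2, 3, 4): 21 + 23 + 1 + 21 = 66
σ = (1, 2, 4, 3): 21 + 23 + 27 + (-8) = 63
σ = (1, 3, 2, 4): 21 + 10 + 3 + 21 = 55
σ = (1, 3, 4, 2): 21 + 10 + 27 + 5 = 63
σ = (1, 4, 2, 3): 21 + (-3) + 3 + (-8) = 13
σ = (1, 4, 3, 2): 21 + (-3) + 1 + 5 = 24
σ = (2, 1, 3, 4): 12 + 10 + 1 + 21 = 44
σ = (2, 1, 4, 3): 12 + 10 + 27 + (-8) = 41
σ = (2, 3, 1, 4): 12 + 10 + (-9) + 21 = 34
σ = (2, 3, 4, 1): 12 + 10 + 27 + 8 = 57
σ = (2, 4, 1, 3): 12 + (-3) + (-9) + (-8) = -8
σ = (2, 4, 3, 1): 12 + (-3) + 1 + 8 = 18
σ = (3, 1, 2, 4): 28 + 10 + 3 + 21 = 62
σ = (3, 1, 4, 2): 28 + 10 + 27 + 5 = 70
σ = (3, 2, 1, 4): 28 + 23 + (-9) + 21 = 63
σ = (3, 2, 4, 1): 28 + 23 + 27 + 8 = 86
σ = (3, 4, 1, 2): 28 + (-3) + (-9) + 5 = 21
σ = (3, 4, 2, 1): 28 + (-3) + 3 + 8 = 36
σ = (4, 1, 2, 3): 22 + 10 + 3 + (-8) = 27
σ = (4, 1, 3, 2): 22 + 10 + 1 + 5 = 38
σ = (4, 2, 1, 3): 22 + 23 + (-9) + (-8) = 28
σ = (4, 2, 3, 1): 22 + 23 + 1 + 8 = 54
σ = (4, 3, 1, 2): 22 + 10 + (-9) + 5 = 28
σ = (4, 3, 2, 1): 22 + 10 + 3 + 8 = 43
Optimal value attained by: σ = (3, 2, 4, 1).
Answer: det⊕(T) = 86; verdict: NONSINGULAR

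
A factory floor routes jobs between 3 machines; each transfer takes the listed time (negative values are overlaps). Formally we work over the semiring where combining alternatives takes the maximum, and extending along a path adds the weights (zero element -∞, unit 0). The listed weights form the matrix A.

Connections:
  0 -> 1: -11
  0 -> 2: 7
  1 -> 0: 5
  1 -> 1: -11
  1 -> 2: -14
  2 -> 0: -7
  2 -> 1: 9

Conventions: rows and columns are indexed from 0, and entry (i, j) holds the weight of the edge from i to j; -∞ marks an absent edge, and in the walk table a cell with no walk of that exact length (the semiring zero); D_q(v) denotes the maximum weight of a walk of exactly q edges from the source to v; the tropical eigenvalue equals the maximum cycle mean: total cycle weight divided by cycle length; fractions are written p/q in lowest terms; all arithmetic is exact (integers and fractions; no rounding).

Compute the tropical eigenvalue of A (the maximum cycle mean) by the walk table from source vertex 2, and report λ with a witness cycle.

q=0: [-∞, -∞, 0]
q=1: [-7, 9, -∞]
q=2: [14, -2, 0]
q=3: [3, 9, 21]
Optimal cycle mean attained by: cycle 0->2->1->0, total 7 + 9 + 5, length 3.
Answer: λ = 7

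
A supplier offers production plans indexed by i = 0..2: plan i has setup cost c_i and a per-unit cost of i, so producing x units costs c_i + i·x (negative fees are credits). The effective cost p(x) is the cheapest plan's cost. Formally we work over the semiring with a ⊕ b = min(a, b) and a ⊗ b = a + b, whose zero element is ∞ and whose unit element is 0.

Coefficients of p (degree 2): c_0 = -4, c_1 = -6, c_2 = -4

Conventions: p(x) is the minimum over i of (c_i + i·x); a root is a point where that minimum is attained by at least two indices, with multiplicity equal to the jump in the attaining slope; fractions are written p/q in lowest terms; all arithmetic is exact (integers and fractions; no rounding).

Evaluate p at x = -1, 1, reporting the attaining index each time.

p(-1) = min(-4+0·(-1)=-4, -6+1·(-1)=-7, -4+2·(-1)=-6) = -7 (attained by i=1)
p(1) = min(-4+0·1=-4, -6+1·1=-5, -4+2·1=-2) = -5 (attained by i=1)
Answer: p(-1) = -7; p(1) = -5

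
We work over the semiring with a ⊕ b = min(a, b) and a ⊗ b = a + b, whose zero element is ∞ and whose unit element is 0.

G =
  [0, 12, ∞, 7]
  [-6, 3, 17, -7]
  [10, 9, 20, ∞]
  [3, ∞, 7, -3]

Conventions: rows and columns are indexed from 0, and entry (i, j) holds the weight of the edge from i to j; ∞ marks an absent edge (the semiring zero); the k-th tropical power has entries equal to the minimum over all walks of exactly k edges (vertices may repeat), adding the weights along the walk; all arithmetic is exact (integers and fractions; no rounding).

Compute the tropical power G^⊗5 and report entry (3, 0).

G^⊗2:
  [0, 12, 14, 4]
  [-6, 6, 0, -10]
  [3, 12, 26, 2]
  [0, 15, 4, -6]
G^⊗3:
  [0, 12, 11, 1]
  [-7, 6, -3, -13]
  [3, 15, 9, -1]
  [-3, 12, 1, -9]
G^⊗4:
  [0, 12, 8, -2]
  [-10, 5, -6, -16]
  [2, 15, 6, -4]
  [-6, 9, -2, -12]
G^⊗5:
  [0, 12, 5, -5]
  [-13, 2, -9, -19]
  [-1, 14, 3, -7]
  [-9, 6, -5, -15]
Key observation: the optimum is the walk 3->3->3->3->3->0, with weight (-3) + (-3) + (-3) + (-3) + 3 = -9.
Optimal value attained by: walk 3->3->3->3->3->0.
Answer: (G^⊗5)[3][0] = -9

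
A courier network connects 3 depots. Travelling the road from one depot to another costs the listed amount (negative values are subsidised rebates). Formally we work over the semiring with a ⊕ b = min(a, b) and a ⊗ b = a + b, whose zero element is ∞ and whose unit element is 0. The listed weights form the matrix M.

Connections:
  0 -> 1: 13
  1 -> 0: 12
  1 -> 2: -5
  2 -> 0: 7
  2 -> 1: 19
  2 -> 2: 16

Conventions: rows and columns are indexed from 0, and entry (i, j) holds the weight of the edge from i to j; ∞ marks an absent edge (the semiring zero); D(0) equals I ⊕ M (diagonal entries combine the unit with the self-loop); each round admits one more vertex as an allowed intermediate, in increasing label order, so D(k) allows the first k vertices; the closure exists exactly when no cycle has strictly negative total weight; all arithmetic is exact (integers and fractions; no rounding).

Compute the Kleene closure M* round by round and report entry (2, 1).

D(0):
  [0, 13, ∞]
  [12, 0, -5]
  [7, 19, 0]
D(1):
  [0, 13, ∞]
  [12, 0, -5]
  [7, 19, 0]
D(2):
  [0, 13, 8]
  [12, 0, -5]
  [7, 19, 0]
D(3):
  [0, 13, 8]
  [2, 0, -5]
  [7, 19, 0]
Answer: M*[2][1] = 19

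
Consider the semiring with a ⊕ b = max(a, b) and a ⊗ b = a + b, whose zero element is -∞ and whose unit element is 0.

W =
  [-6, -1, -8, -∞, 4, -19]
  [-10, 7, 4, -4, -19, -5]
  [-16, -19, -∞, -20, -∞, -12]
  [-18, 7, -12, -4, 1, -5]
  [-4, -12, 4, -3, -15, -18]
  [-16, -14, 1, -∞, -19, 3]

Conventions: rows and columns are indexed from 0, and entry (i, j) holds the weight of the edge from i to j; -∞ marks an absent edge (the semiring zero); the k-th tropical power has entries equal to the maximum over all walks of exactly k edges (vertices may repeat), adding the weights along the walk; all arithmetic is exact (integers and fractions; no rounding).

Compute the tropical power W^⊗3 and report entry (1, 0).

W^⊗2:
  [0, 6, 8, 1, -2, -6]
  [-3, 14, 11, 3, -3, 2]
  [-22, -12, -11, -23, -12, -9]
  [-3, 14, 11, 3, -3, 2]
  [-10, 4, -8, -7, 0, -8]
  [-13, -7, 4, -18, -12, 6]
W^⊗3:
  [-4, 13, 10, 2, 4, 1]
  [4, 21, 18, 10, 4, 9]
  [-16, -5, -8, -15, -18, -6]
  [4, 21, 18, 10, 4, 9]
  [-4, 11, 8, 0, -6, -1]
  [-10, 0, 7, -11, -9, 9]
Key observation: the optimum is the walk 1->1->1->0, with weight 7 + 7 + (-10) = 4.
Optimal value attained by: walk 1->1->1->0.
Answer: (W^⊗3)[1][0] = 4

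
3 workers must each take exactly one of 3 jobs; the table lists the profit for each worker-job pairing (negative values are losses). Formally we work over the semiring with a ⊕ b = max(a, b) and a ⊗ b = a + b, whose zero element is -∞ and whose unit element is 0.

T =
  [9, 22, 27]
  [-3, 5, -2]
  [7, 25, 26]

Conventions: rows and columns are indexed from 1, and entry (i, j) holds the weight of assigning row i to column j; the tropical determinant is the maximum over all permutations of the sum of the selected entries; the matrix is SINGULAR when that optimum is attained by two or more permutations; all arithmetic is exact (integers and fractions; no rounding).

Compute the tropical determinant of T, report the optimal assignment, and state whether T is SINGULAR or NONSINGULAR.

σ = (1, 2, 3): 9 + 5 + 26 = 40
σ = (1, 3, 2): 9 + (-2) + 25 = 32
σ = (2, 1, 3): 22 + (-3) + 26 = 45
σ = (2, 3, 1): 22 + (-2) + 7 = 27
σ = (3, 1, 2): 27 + (-3) + 25 = 49
σ = (3, 2, 1): 27 + 5 + 7 = 39
Optimal value attained by: σ = (3, 1, 2).
Answer: det⊕(T) = 49; verdict: NONSINGULAR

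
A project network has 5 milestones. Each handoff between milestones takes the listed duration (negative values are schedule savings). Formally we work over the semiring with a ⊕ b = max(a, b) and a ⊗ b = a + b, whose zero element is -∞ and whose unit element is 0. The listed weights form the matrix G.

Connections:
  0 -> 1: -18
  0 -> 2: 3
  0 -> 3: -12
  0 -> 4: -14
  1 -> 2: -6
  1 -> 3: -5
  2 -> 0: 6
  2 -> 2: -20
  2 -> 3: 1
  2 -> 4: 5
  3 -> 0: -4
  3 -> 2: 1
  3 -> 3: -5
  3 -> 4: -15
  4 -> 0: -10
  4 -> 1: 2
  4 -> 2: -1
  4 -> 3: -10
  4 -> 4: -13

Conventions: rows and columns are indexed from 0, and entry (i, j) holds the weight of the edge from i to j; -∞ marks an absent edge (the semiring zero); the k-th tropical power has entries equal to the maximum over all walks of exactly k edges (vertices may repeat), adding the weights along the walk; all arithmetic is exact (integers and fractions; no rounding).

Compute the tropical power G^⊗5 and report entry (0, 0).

G^⊗2:
  [9, -12, -11, 4, 8]
  [0, -∞, -4, -5, -1]
  [-3, 7, 9, -4, -8]
  [7, -13, -1, 2, 6]
  [5, -11, -4, 0, 4]
G^⊗3:
  [0, 10, 12, -1, -5]
  [2, 1, 3, -3, 1]
  [15, -6, 1, 10, 14]
  [5, 8, 10, 0, 4]
  [2, 6, 8, -3, 1]
G^⊗4:
  [18, -3, 4, 13, 17]
  [9, 3, 5, 4, 8]
  [7, 16, 18, 5, 6]
  [16, 6, 8, 11, 15]
  [14, 3, 5, 9, 13]
G^⊗5:
  [10, 19, 21, 8, 9]
  [11, 10, 12, 6, 10]
  [24, 8, 10, 19, 23]
  [14, 17, 19, 9, 13]
  [11, 15, 17, 6, 10]
Key observation: the optimum is the walk 0->2->4->1->2->0, with weight 3 + 5 + 2 + (-6) + 6 = 10.
Optimal value attained by: walk 0->2->4->1->2->0.
Answer: (G^⊗5)[0][0] = 10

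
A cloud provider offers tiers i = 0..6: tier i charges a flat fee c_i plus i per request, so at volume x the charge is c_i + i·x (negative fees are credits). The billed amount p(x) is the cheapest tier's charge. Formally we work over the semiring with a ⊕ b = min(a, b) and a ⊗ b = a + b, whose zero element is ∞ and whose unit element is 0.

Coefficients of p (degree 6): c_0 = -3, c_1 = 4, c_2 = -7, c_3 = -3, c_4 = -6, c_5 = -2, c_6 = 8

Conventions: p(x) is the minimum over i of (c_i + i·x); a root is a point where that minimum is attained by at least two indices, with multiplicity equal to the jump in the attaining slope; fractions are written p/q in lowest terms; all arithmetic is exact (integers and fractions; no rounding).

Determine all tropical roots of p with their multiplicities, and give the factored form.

hull edge (i=0, c=-3) to (i=2, c=-7): slope -2, span 2
hull edge (i=2, c=-7) to (i=4, c=-6): slope 1/2, span 2
hull edge (i=4, c=-6) to (i=5, c=-2): slope 4, span 1
hull edge (i=5, c=-2) to (i=6, c=8): slope 10, span 1
Factored form: p(x) = 8 ⊗ (x ⊕ (-10)) ⊗ (x ⊕ (-4)) ⊗ (x ⊕ (-1/2)) ⊗ (x ⊕ (-1/2)) ⊗ (x ⊕ 2) ⊗ (x ⊕ 2)
Answer: roots = -10 (mult 1), -4 (mult 1), -1/2 (mult 2), 2 (mult 2)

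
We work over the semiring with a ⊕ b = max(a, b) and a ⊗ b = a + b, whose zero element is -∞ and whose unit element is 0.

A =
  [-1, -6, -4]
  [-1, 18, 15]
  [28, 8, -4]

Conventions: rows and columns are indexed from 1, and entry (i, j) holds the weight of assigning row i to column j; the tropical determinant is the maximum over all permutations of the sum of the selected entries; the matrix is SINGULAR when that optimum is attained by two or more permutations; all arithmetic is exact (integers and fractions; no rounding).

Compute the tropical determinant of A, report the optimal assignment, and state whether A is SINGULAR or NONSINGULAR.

σ = (1, 2, 3): (-1) + 18 + (-4) = 13
σ = (1, 3, 2): (-1) + 15 + 8 = 22
σ = (2, 1, 3): (-6) + (-1) + (-4) = -11
σ = (2, 3, 1): (-6) + 15 + 28 = 37
σ = (3, 1, 2): (-4) + (-1) + 8 = 3
σ = (3, 2, 1): (-4) + 18 + 28 = 42
Optimal value attained by: σ = (3, 2, 1).
Answer: det⊕(A) = 42; verdict: NONSINGULAR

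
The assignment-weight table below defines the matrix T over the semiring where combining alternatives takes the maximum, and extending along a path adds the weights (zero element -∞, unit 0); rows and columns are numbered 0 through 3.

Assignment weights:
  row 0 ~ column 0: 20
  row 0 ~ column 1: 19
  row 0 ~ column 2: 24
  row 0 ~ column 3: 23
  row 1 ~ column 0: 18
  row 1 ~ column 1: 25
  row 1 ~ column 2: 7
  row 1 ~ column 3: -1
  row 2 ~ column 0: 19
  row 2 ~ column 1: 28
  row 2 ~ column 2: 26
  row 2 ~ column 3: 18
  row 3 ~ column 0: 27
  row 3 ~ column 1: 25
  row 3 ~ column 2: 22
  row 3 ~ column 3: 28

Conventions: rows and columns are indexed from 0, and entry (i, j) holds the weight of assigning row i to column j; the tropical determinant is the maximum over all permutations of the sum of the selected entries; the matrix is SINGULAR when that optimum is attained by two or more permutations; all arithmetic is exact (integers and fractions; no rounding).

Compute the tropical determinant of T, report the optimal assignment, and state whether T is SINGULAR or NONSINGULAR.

σ = (0, 1, 2, 3): 20 + 25 + 26 + 28 = 99
σ = (0, 1, 3, 2): 20 + 25 + 18 + 22 = 85
σ = (0, 2, 1, 3): 20 + 7 + 28 + 28 = 83
σ = (0, 2, 3, 1): 20 + 7 + 18 + 25 = 70
σ = (0, 3, 1, 2): 20 + (-1) + 28 + 22 = 69
σ = (0, 3, 2, 1): 20 + (-1) + 26 + 25 = 70
σ = (1, 0, 2, 3): 19 + 18 + 26 + 28 = 91
σ = (1, 0, 3, 2): 19 + 18 + 18 + 22 = 77
σ = (1, 2, 0, 3): 19 + 7 + 19 + 28 = 73
σ = (1, 2, 3, 0): 19 + 7 + 18 + 27 = 71
σ = (1, 3, 0, 2): 19 + (-1) + 19 + 22 = 59
σ = (1, 3, 2, 0): 19 + (-1) + 26 + 27 = 71
σ = (2, 0, 1, 3): 24 + 18 + 28 + 28 = 98
σ = (2, 0, 3, 1): 24 + 18 + 18 + 25 = 85
σ = (2, 1, 0, 3): 24 + 25 + 19 + 28 = 96
σ = (2, 1, 3, 0): 24 + 25 + 18 + 27 = 94
σ = (2, 3, 0, 1): 24 + (-1) + 19 + 25 = 67
σ = (2, 3, 1, 0): 24 + (-1) + 28 + 27 = 78
σ = (3, 0, 1, 2): 23 + 18 + 28 + 22 = 91
σ = (3, 0, 2, 1): 23 + 18 + 26 + 25 = 92
σ = (3, 1, 0, 2): 23 + 25 + 19 + 22 = 89
σ = (3, 1, 2, 0): 23 + 25 + 26 + 27 = 101
σ = (3, 2, 0, 1): 23 + 7 + 19 + 25 = 74
σ = (3, 2, 1, 0): 23 + 7 + 28 + 27 = 85
Optimal value attained by: σ = (3, 1, 2, 0).
Answer: det⊕(T) = 101; verdict: NONSINGULAR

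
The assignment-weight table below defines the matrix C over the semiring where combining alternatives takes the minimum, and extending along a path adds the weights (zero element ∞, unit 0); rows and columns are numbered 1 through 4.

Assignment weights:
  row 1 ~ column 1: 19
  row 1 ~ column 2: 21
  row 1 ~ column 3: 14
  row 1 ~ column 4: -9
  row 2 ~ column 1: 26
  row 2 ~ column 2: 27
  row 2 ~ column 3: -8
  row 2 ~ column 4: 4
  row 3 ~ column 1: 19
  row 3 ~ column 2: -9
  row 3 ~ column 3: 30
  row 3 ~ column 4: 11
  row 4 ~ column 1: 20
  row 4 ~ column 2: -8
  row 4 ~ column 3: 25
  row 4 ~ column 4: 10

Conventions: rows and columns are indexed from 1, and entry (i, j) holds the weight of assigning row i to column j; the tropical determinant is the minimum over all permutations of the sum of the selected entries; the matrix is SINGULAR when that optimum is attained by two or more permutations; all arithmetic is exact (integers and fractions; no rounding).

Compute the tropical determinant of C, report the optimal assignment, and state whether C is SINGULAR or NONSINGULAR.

σ = (1, 2, 3, 4): 19 + 27 + 30 + 10 = 86
σ = (1, 2, 4, 3): 19 + 27 + 11 + 25 = 82
σ = (1, 3, 2, 4): 19 + (-8) + (-9) + 10 = 12
σ = (1, 3, 4, 2): 19 + (-8) + 11 + (-8) = 14
σ = (1, 4, 2, 3): 19 + 4 + (-9) + 25 = 39
σ = (1, 4, 3, 2): 19 + 4 + 30 + (-8) = 45
σ = (2, 1, 3, 4): 21 + 26 + 30 + 10 = 87
σ = (2, 1, 4, 3): 21 + 26 + 11 + 25 = 83
σ = (2, 3, 1, 4): 21 + (-8) + 19 + 10 = 42
σ = (2, 3, 4, 1): 21 + (-8) + 11 + 20 = 44
σ = (2, 4, 1, 3): 21 + 4 + 19 + 25 = 69
σ = (2, 4, 3, 1): 21 + 4 + 30 + 20 = 75
σ = (3, 1, 2, 4): 14 + 26 + (-9) + 10 = 41
σ = (3, 1, 4, 2): 14 + 26 + 11 + (-8) = 43
σ = (3, 2, 1, 4): 14 + 27 + 19 + 10 = 70
σ = (3, 2, 4, 1): 14 + 27 + 11 + 20 = 72
σ = (3, 4, 1, 2): 14 + 4 + 19 + (-8) = 29
σ = (3, 4, 2, 1): 14 + 4 + (-9) + 20 = 29
σ = (4, 1, 2, 3): (-9) + 26 + (-9) + 25 = 33
σ = (4, 1, 3, 2): (-9) + 26 + 30 + (-8) = 39
σ = (4, 2, 1, 3): (-9) + 27 + 19 + 25 = 62
σ = (4, 2, 3, 1): (-9) + 27 + 30 + 20 = 68
σ = (4, 3, 1, 2): (-9) + (-8) + 19 + (-8) = -6
σ = (4, 3, 2, 1): (-9) + (-8) + (-9) + 20 = -6
Optimal value attained by: σ = (4, 3, 1, 2).
Answer: det⊕(C) = -6; verdict: SINGULAR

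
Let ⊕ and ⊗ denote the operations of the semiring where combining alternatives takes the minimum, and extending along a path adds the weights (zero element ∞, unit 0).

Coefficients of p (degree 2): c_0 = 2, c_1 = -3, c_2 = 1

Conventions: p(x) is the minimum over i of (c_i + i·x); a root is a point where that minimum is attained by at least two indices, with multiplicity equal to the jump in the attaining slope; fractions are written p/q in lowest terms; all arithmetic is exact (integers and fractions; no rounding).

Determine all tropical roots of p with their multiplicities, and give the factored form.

hull edge (i=0, c=2) to (i=1, c=-3): slope -5, span 1
hull edge (i=1, c=-3) to (i=2, c=1): slope 4, span 1
Factored form: p(x) = 1 ⊗ (x ⊕ (-4)) ⊗ (x ⊕ 5)
Answer: roots = -4 (mult 1), 5 (mult 1)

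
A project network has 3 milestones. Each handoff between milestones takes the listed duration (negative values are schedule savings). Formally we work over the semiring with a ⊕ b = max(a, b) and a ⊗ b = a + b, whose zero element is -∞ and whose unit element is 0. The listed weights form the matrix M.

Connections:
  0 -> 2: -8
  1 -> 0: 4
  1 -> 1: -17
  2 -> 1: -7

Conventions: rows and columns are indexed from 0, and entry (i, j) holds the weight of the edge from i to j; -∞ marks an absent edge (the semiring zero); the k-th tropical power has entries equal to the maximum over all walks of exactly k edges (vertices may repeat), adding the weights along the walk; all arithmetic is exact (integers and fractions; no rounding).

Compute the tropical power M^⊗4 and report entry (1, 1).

M^⊗2:
  [-∞, -15, -∞]
  [-13, -34, -4]
  [-3, -24, -∞]
M^⊗3:
  [-11, -32, -∞]
  [-30, -11, -21]
  [-20, -41, -11]
M^⊗4:
  [-28, -49, -19]
  [-7, -28, -38]
  [-37, -18, -28]
Key observation: the optimum is the walk 1->0->2->1->1, with weight 4 + (-8) + (-7) + (-17) = -28.
Optimal value attained by: walk 1->0->2->1->1.
Answer: (M^⊗4)[1][1] = -28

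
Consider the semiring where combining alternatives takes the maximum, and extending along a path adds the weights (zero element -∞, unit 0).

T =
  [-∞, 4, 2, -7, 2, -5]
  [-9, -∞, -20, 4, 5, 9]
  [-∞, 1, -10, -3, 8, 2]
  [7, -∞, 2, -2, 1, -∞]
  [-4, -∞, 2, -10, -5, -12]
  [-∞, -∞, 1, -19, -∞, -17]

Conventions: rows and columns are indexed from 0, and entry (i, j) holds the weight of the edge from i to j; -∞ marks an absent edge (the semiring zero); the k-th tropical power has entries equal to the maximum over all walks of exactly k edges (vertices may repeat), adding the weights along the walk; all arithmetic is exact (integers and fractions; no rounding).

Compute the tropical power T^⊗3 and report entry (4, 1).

T^⊗2:
  [0, 3, 4, 8, 10, 13]
  [11, -5, 10, 2, 5, -7]
  [4, -9, 10, 5, 6, 10]
  [5, 11, 9, 0, 10, 4]
  [-3, 3, -2, -1, 10, 4]
  [-12, 2, -9, -2, 9, 3]
T^⊗3:
  [15, 5, 14, 7, 12, 12]
  [9, 15, 13, 7, 18, 12]
  [12, 11, 11, 7, 18, 12]
  [7, 10, 12, 15, 17, 20]
  [6, 1, 12, 7, 8, 12]
  [5, -8, 11, 6, 7, 11]
Key observation: the optimum is the walk 4->3->0->1, with weight (-10) + 7 + 4 = 1.
Optimal value attained by: walk 4->3->0->1.
Answer: (T^⊗3)[4][1] = 1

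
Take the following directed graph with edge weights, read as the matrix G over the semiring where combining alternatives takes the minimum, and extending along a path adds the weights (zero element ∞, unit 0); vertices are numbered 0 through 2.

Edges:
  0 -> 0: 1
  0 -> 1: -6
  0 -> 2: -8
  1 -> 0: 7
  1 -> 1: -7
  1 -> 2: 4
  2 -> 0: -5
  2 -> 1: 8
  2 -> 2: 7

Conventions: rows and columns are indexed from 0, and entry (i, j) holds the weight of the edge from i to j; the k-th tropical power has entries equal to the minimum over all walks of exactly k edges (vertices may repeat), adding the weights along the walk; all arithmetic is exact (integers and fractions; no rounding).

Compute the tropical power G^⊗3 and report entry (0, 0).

G^⊗2:
  [-13, -13, -7]
  [-1, -14, -3]
  [-4, -11, -13]
G^⊗3:
  [-12, -20, -21]
  [-8, -21, -10]
  [-18, -18, -12]
Key observation: the optimum is the walk 0->0->2->0, with weight 1 + (-8) + (-5) = -12.
Optimal value attained by: walk 0->0->2->0.
Answer: (G^⊗3)[0][0] = -12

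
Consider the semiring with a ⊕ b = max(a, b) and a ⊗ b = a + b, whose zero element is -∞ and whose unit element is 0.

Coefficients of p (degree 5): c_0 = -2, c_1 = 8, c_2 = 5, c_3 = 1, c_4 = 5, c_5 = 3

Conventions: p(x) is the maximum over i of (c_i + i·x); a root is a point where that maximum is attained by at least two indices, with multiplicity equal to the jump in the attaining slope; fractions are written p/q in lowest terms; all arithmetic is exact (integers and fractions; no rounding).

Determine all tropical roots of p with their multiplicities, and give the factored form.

hull edge (i=0, c=-2) to (i=1, c=8): slope 10, span 1
hull edge (i=1, c=8) to (i=4, c=5): slope -1, span 3
hull edge (i=4, c=5) to (i=5, c=3): slope -2, span 1
Factored form: p(x) = 3 ⊗ (x ⊕ (-10)) ⊗ (x ⊕ 1) ⊗ (x ⊕ 1) ⊗ (x ⊕ 1) ⊗ (x ⊕ 2)
Answer: roots = -10 (mult 1), 1 (mult 3), 2 (mult 1)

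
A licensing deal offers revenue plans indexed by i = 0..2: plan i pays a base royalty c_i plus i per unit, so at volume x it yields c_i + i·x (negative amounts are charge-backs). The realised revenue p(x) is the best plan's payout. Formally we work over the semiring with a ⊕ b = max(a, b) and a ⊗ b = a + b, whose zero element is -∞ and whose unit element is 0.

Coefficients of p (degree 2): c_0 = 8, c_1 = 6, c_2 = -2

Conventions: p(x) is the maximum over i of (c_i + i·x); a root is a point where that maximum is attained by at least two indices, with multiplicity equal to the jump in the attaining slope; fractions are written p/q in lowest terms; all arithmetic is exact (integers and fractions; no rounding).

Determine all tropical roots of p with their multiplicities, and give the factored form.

hull edge (i=0, c=8) to (i=1, c=6): slope -2, span 1
hull edge (i=1, c=6) to (i=2, c=-2): slope -8, span 1
Factored form: p(x) = -2 ⊗ (x ⊕ 2) ⊗ (x ⊕ 8)
Answer: roots = 2 (mult 1), 8 (mult 1)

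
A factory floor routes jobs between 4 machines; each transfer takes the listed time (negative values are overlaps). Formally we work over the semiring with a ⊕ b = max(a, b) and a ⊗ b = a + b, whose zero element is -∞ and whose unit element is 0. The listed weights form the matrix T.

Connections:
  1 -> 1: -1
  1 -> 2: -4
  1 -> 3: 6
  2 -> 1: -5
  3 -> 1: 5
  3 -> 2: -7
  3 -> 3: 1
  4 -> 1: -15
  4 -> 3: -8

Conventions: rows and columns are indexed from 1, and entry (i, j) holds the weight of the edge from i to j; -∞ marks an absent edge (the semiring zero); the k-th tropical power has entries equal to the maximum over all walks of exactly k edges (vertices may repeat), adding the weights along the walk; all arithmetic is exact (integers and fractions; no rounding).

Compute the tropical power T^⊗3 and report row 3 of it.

T^⊗2:
  [11, -1, 7, -∞]
  [-6, -9, 1, -∞]
  [6, 1, 11, -∞]
  [-3, -15, -7, -∞]
T^⊗3:
  [12, 7, 17, -∞]
  [6, -6, 2, -∞]
  [16, 4, 12, -∞]
  [-2, -7, 3, -∞]
Answer: row 3 of T^⊗3 = [16, 4, 12, -∞]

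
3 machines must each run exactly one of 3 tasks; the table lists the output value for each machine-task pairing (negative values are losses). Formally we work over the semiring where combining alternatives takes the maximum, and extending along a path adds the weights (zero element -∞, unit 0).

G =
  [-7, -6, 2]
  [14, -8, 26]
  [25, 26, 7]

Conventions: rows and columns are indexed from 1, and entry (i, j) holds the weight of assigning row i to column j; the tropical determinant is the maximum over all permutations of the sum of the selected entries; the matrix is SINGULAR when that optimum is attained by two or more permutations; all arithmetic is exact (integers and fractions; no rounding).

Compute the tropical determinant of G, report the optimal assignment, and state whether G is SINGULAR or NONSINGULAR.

σ = (1, 2, 3): (-7) + (-8) + 7 = -8
σ = (1, 3, 2): (-7) + 26 + 26 = 45
σ = (2, 1, 3): (-6) + 14 + 7 = 15
σ = (2, 3, 1): (-6) + 26 + 25 = 45
σ = (3, 1, 2): 2 + 14 + 26 = 42
σ = (3, 2, 1): 2 + (-8) + 25 = 19
Optimal value attained by: σ = (1, 3, 2).
Answer: det⊕(G) = 45; verdict: SINGULAR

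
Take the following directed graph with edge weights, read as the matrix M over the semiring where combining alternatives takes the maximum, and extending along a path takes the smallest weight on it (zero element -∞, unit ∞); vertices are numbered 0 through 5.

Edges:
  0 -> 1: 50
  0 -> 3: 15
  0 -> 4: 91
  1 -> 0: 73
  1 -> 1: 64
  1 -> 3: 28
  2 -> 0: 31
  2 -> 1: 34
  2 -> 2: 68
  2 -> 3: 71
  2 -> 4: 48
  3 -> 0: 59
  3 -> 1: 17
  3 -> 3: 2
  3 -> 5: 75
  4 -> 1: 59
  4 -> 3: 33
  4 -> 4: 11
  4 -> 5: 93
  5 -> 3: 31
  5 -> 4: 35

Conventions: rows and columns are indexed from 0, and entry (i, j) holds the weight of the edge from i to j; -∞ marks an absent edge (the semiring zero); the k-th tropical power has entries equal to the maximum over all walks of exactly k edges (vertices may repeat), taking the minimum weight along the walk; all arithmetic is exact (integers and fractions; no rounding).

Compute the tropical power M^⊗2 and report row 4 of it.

M^⊗2:
  [50, 59, -∞, 33, 11, 91]
  [64, 64, -∞, 28, 73, 28]
  [59, 48, 68, 68, 48, 71]
  [17, 50, -∞, 31, 59, 2]
  [59, 59, -∞, 31, 35, 33]
  [31, 35, -∞, 33, 11, 35]
Answer: row 4 of M^⊗2 = [59, 59, -∞, 31, 35, 33]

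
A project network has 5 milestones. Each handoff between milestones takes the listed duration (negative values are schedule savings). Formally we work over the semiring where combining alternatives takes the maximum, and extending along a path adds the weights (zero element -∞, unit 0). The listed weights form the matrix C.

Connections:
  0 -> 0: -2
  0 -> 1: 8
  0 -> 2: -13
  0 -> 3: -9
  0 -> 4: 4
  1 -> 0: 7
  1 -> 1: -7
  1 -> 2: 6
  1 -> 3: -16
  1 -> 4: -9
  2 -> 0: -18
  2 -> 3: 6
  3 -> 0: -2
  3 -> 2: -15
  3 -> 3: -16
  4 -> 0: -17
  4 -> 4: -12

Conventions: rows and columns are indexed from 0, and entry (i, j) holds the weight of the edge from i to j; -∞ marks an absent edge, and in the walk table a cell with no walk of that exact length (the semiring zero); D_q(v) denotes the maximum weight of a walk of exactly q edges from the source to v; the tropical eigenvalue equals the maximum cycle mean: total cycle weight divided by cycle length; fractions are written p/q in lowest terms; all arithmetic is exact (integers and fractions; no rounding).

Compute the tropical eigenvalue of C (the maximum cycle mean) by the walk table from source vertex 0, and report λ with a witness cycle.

q=0: [0, -∞, -∞, -∞, -∞]
q=1: [-2, 8, -13, -9, 4]
q=2: [15, 6, 14, -7, 2]
q=3: [13, 23, 12, 20, 19]
q=4: [30, 21, 29, 18, 17]
q=5: [28, 38, 27, 35, 34]
Optimal cycle mean attained by: cycle 0->1->0, total 8 + 7, length 2.
Answer: λ = 15/2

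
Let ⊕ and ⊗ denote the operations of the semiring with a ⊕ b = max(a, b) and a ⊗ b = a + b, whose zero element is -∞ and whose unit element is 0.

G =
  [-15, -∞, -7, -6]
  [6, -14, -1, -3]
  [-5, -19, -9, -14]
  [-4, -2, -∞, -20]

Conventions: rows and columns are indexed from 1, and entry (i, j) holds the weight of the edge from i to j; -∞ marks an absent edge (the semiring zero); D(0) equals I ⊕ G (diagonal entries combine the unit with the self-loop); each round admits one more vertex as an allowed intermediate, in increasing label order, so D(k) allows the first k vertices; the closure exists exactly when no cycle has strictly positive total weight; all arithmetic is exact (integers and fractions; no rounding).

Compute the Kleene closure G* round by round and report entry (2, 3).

D(0):
  [0, -∞, -7, -6]
  [6, 0, -1, -3]
  [-5, -19, 0, -14]
  [-4, -2, -∞, 0]
D(1):
  [0, -∞, -7, -6]
  [6, 0, -1, 0]
  [-5, -19, 0, -11]
  [-4, -2, -11, 0]
D(2):
  [0, -∞, -7, -6]
  [6, 0, -1, 0]
  [-5, -19, 0, -11]
  [4, -2, -3, 0]
D(3):
  [0, -26, -7, -6]
  [6, 0, -1, 0]
  [-5, -19, 0, -11]
  [4, -2, -3, 0]
D(4):
  [0, -8, -7, -6]
  [6, 0, -1, 0]
  [-5, -13, 0, -11]
  [4, -2, -3, 0]
Answer: G*[2][3] = -1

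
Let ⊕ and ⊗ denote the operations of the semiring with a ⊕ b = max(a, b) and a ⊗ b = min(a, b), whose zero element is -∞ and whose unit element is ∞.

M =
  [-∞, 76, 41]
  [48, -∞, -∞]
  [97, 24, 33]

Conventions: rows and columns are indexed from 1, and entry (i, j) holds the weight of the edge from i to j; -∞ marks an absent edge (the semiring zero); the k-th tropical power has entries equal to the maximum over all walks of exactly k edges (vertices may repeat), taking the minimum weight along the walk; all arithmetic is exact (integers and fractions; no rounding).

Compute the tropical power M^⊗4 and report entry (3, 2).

M^⊗2:
  [48, 24, 33]
  [-∞, 48, 41]
  [33, 76, 41]
M^⊗3:
  [33, 48, 41]
  [48, 24, 33]
  [48, 33, 33]
M^⊗4:
  [48, 33, 33]
  [33, 48, 41]
  [33, 48, 41]
Key observation: the optimum is the walk 3->1->2->1->2, with weight 97 min 76 min 48 min 76 = 48.
Optimal value attained by: walk 3->1->2->1->2.
Answer: (M^⊗4)[3][2] = 48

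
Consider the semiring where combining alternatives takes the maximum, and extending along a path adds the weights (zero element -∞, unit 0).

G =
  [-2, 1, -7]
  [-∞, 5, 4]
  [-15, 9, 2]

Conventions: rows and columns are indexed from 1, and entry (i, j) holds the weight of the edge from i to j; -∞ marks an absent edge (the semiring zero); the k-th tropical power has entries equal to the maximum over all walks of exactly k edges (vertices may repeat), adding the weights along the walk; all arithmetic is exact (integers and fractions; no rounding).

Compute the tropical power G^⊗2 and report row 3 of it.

G^⊗2:
  [-4, 6, 5]
  [-11, 13, 9]
  [-13, 14, 13]
Answer: row 3 of G^⊗2 = [-13, 14, 13]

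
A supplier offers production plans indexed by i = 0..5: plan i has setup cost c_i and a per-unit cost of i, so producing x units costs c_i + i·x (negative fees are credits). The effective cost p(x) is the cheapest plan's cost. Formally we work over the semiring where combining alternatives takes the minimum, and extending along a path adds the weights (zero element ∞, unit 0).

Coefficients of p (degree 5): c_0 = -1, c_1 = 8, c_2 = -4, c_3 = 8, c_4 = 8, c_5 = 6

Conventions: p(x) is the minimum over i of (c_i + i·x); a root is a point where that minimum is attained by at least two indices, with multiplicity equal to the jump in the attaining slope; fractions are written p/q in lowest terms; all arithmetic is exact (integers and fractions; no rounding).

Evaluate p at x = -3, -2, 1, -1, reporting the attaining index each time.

p(-3) = min(-1+0·(-3)=-1, 8+1·(-3)=5, -4+2·(-3)=-10, 8+3·(-3)=-1, 8+4·(-3)=-4, 6+5·(-3)=-9) = -10 (attained by i=2)
p(-2) = min(-1+0·(-2)=-1, 8+1·(-2)=6, -4+2·(-2)=-8, 8+3·(-2)=2, 8+4·(-2)=0, 6+5·(-2)=-4) = -8 (attained by i=2)
p(1) = min(-1+0·1=-1, 8+1·1=9, -4+2·1=-2, 8+3·1=11, 8+4·1=12, 6+5·1=11) = -2 (attained by i=2)
p(-1) = min(-1+0·(-1)=-1, 8+1·(-1)=7, -4+2·(-1)=-6, 8+3·(-1)=5, 8+4·(-1)=4, 6+5·(-1)=1) = -6 (attained by i=2)
Answer: p(-3) = -10; p(-2) = -8; p(1) = -2; p(-1) = -6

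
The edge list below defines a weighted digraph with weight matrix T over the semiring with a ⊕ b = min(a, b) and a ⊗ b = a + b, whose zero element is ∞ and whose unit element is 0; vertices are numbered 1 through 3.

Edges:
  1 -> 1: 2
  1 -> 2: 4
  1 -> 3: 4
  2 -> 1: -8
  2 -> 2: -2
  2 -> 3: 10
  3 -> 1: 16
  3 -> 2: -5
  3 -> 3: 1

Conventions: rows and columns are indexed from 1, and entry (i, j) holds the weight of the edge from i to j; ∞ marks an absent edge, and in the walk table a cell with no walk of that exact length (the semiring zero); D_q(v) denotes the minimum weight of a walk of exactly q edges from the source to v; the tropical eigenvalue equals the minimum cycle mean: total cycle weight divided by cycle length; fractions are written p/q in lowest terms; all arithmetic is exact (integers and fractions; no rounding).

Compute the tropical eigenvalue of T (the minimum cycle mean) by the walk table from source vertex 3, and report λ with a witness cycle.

q=0: [∞, ∞, 0]
q=1: [16, -5, 1]
q=2: [-13, -7, 2]
q=3: [-15, -9, -9]
Optimal cycle mean attained by: cycle 1->3->2->1, total 4 + (-5) + (-8), length 3.
Answer: λ = -3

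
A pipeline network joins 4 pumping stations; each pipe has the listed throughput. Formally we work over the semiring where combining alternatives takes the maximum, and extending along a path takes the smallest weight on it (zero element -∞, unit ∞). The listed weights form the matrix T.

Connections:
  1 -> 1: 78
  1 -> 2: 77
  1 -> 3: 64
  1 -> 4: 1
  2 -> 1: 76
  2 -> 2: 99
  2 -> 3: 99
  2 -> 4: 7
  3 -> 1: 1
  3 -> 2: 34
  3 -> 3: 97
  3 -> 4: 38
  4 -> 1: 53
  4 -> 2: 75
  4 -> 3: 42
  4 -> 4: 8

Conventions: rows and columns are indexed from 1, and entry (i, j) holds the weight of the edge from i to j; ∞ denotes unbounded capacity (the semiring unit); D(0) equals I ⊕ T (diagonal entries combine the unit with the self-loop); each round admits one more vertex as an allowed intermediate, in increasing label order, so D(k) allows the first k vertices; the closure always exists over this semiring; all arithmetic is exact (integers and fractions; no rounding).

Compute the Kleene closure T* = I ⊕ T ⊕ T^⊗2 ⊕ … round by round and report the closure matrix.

D(0):
  [∞, 77, 64, 1]
  [76, ∞, 99, 7]
  [1, 34, ∞, 38]
  [53, 75, 42, ∞]
D(1):
  [∞, 77, 64, 1]
  [76, ∞, 99, 7]
  [1, 34, ∞, 38]
  [53, 75, 53, ∞]
D(2):
  [∞, 77, 77, 7]
  [76, ∞, 99, 7]
  [34, 34, ∞, 38]
  [75, 75, 75, ∞]
D(3):
  [∞, 77, 77, 38]
  [76, ∞, 99, 38]
  [34, 34, ∞, 38]
  [75, 75, 75, ∞]
D(4):
  [∞, 77, 77, 38]
  [76, ∞, 99, 38]
  [38, 38, ∞, 38]
  [75, 75, 75, ∞]
Answer: T* = [[∞, 77, 77, 38], [76, ∞, 99, 38], [38, 38, ∞, 38], [75, 75, 75, ∞]]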